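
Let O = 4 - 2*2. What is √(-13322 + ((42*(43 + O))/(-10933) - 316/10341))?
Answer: 2*I*√5624463288717195/1299519 ≈ 115.42*I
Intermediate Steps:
O = 0 (O = 4 - 4 = 0)
√(-13322 + ((42*(43 + O))/(-10933) - 316/10341)) = √(-13322 + ((42*(43 + 0))/(-10933) - 316/10341)) = √(-13322 + ((42*43)*(-1/10933) - 316*1/10341)) = √(-13322 + (1806*(-1/10933) - 316/10341)) = √(-13322 + (-1806/10933 - 316/10341)) = √(-13322 - 22130674/113058153) = √(-1506182844940/113058153) = 2*I*√5624463288717195/1299519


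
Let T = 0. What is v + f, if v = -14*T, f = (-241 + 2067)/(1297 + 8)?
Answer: 1826/1305 ≈ 1.3992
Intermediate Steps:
f = 1826/1305 ≈ 1.3992
v = 0 (v = -14*0 = 0)
v + f = 0 + 1826/1305 = 1826/1305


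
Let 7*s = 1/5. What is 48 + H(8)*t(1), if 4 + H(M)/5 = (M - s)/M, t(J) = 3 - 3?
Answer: 48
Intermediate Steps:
s = 1/35 (s = (1/7)/5 = (1/7)*(1/5) = 1/35 ≈ 0.028571)
t(J) = 0
H(M) = -20 + 5*(-1/35 + M)/M (H(M) = -20 + 5*((M - 1*1/35)/M) = -20 + 5*((M - 1/35)/M) = -20 + 5*((-1/35 + M)/M) = -20 + 5*(-1/35 + M)/M)
48 + H(8)*t(1) = 48 + (-15 - 1/7/8)*0 = 48 + (-15 - 1/7*1/8)*0 = 48 + (-15 - 1/56)*0 = 48 - 841/56*0 = 48 + 0 = 48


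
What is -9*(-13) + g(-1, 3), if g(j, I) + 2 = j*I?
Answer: 112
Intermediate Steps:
g(j, I) = -2 + I*j (g(j, I) = -2 + j*I = -2 + I*j)
-9*(-13) + g(-1, 3) = -9*(-13) + (-2 + 3*(-1)) = 117 + (-2 - 3) = 117 - 5 = 112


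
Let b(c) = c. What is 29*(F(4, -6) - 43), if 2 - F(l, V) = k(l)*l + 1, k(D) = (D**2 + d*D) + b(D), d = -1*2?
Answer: -2610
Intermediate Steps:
d = -2
k(D) = D**2 - D (k(D) = (D**2 - 2*D) + D = D**2 - D)
F(l, V) = 1 - l**2*(-1 + l) (F(l, V) = 2 - ((l*(-1 + l))*l + 1) = 2 - (l**2*(-1 + l) + 1) = 2 - (1 + l**2*(-1 + l)) = 2 + (-1 - l**2*(-1 + l)) = 1 - l**2*(-1 + l))
29*(F(4, -6) - 43) = 29*((1 - 1*4**2*(-1 + 4)) - 43) = 29*((1 - 1*16*3) - 43) = 29*((1 - 48) - 43) = 29*(-47 - 43) = 29*(-90) = -2610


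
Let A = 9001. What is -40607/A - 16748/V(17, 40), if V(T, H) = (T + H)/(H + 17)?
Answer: -150789355/9001 ≈ -16753.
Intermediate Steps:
V(T, H) = (H + T)/(17 + H)
-40607/A - 16748/V(17, 40) = -40607/9001 - 16748*(17 + 40)/(40 + 17) = -40607*1/9001 - 16748/1 = -40607/9001 - 16748/1 = -40607/9001 - 16748*1 = -40607/9001 - 16748 = -150789355/9001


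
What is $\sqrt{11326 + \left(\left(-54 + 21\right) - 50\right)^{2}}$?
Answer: $\sqrt{18215} \approx 134.96$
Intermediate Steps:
$\sqrt{11326 + \left(\left(-54 + 21\right) - 50\right)^{2}} = \sqrt{11326 + \left(-33 - 50\right)^{2}} = \sqrt{11326 + \left(-83\right)^{2}} = \sqrt{11326 + 6889} = \sqrt{18215}$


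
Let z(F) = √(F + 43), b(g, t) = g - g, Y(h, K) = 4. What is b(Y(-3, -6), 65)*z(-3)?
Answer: 0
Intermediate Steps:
b(g, t) = 0
z(F) = √(43 + F)
b(Y(-3, -6), 65)*z(-3) = 0*√(43 - 3) = 0*√40 = 0*(2*√10) = 0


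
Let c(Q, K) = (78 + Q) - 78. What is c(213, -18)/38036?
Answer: 213/38036 ≈ 0.0056000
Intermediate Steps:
c(Q, K) = Q
c(213, -18)/38036 = 213/38036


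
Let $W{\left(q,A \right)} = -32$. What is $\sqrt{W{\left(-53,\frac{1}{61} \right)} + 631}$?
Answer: $\sqrt{599} \approx 24.474$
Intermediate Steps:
$\sqrt{W{\left(-53,\frac{1}{61} \right)} + 631} = \sqrt{-32 + 631} = \sqrt{599}$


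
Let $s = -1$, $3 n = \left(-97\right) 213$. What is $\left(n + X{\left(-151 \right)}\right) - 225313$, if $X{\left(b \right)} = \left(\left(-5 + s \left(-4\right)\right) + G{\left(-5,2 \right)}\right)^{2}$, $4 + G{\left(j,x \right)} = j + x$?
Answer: $-232136$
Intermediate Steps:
$G{\left(j,x \right)} = -4 + j + x$ ($G{\left(j,x \right)} = -4 + \left(j + x\right) = -4 + j + x$)
$n = -6887$ ($n = \frac{\left(-97\right) 213}{3} = \frac{1}{3} \left(-20661\right) = -6887$)
$X{\left(b \right)} = 64$ ($X{\left(b \right)} = \left(\left(-5 - -4\right) - 7\right)^{2} = \left(\left(-5 + 4\right) - 7\right)^{2} = \left(-1 - 7\right)^{2} = \left(-8\right)^{2} = 64$)
$\left(n + X{\left(-151 \right)}\right) - 225313 = \left(-6887 + 64\right) - 225313 = -6823 - 225313 = -232136$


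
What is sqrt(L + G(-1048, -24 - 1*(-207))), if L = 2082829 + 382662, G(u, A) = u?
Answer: 3*sqrt(273827) ≈ 1569.9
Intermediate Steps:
L = 2465491
sqrt(L + G(-1048, -24 - 1*(-207))) = sqrt(2465491 - 1048) = sqrt(2464443) = 3*sqrt(273827)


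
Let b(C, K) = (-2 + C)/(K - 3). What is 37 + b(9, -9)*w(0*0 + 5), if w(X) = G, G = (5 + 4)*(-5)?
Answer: 253/4 ≈ 63.250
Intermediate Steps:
b(C, K) = (-2 + C)/(-3 + K)
G = -45 (G = 9*(-5) = -45)
w(X) = -45
37 + b(9, -9)*w(0*0 + 5) = 37 + ((-2 + 9)/(-3 - 9))*(-45) = 37 + (7/(-12))*(-45) = 37 - 1/12*7*(-45) = 37 - 7/12*(-45) = 37 + 105/4 = 253/4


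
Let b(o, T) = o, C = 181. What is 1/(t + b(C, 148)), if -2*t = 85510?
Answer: -1/42574 ≈ -2.3489e-5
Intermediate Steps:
t = -42755 (t = -½*85510 = -42755)
1/(t + b(C, 148)) = 1/(-42755 + 181) = 1/(-42574) = -1/42574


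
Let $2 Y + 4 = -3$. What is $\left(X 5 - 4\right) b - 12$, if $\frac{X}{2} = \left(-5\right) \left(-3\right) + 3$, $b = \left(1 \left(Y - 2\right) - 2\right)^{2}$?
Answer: $9888$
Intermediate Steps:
$Y = - \frac{7}{2}$ ($Y = -2 + \frac{1}{2} \left(-3\right) = -2 - \frac{3}{2} = - \frac{7}{2} \approx -3.5$)
$b = \frac{225}{4}$ ($b = \left(1 \left(- \frac{7}{2} - 2\right) - 2\right)^{2} = \left(1 \left(- \frac{11}{2}\right) - 2\right)^{2} = \left(- \frac{11}{2} - 2\right)^{2} = \left(- \frac{15}{2}\right)^{2} = \frac{225}{4} \approx 56.25$)
$X = 36$ ($X = 2 \left(\left(-5\right) \left(-3\right) + 3\right) = 2 \left(15 + 3\right) = 2 \cdot 18 = 36$)
$\left(X 5 - 4\right) b - 12 = \left(36 \cdot 5 - 4\right) \frac{225}{4} - 12 = \left(180 - 4\right) \frac{225}{4} - 12 = 176 \cdot \frac{225}{4} - 12 = 9900 - 12 = 9888$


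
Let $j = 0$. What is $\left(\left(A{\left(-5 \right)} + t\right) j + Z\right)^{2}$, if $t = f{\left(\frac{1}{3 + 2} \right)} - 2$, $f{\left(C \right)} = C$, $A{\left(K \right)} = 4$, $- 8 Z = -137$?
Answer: $\frac{18769}{64} \approx 293.27$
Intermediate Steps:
$Z = \frac{137}{8}$ ($Z = \left(- \frac{1}{8}\right) \left(-137\right) = \frac{137}{8} \approx 17.125$)
$t = - \frac{9}{5}$ ($t = \frac{1}{3 + 2} - 2 = \frac{1}{5} - 2 = - \frac{9}{5} \approx -1.8$)
$\left(\left(A{\left(-5 \right)} + t\right) j + Z\right)^{2} = \left(\left(4 - \frac{9}{5}\right) 0 + \frac{137}{8}\right)^{2} = \left(\frac{11}{5} \cdot 0 + \frac{137}{8}\right)^{2} = \left(0 + \frac{137}{8}\right)^{2} = \left(\frac{137}{8}\right)^{2} = \frac{18769}{64}$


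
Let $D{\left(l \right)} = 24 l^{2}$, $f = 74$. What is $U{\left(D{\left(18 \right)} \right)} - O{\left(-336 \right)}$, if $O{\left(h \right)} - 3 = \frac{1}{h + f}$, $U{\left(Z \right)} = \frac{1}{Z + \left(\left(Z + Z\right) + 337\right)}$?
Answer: $- \frac{18576763}{6200230} \approx -2.9961$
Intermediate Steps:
$U{\left(Z \right)} = \frac{1}{337 + 3 Z}$ ($U{\left(Z \right)} = \frac{1}{Z + \left(2 Z + 337\right)} = \frac{1}{Z + \left(337 + 2 Z\right)} = \frac{1}{337 + 3 Z}$)
$O{\left(h \right)} = 3 + \frac{1}{74 + h}$ ($O{\left(h \right)} = 3 + \frac{1}{h + 74} = 3 + \frac{1}{74 + h}$)
$U{\left(D{\left(18 \right)} \right)} - O{\left(-336 \right)} = \frac{1}{337 + 3 \cdot 24 \cdot 18^{2}} - \frac{223 + 3 \left(-336\right)}{74 - 336} = \frac{1}{337 + 3 \cdot 24 \cdot 324} - \frac{223 - 1008}{-262} = \frac{1}{337 + 3 \cdot 7776} - \left(- \frac{1}{262}\right) \left(-785\right) = \frac{1}{337 + 23328} - \frac{785}{262} = \frac{1}{23665} - \frac{785}{262} = - \frac{18576763}{6200230}$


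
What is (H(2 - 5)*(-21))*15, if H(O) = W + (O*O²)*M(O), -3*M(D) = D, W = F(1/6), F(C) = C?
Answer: 16905/2 ≈ 8452.5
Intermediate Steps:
W = ⅙ (W = 1/6 = 1*(⅙) = ⅙ ≈ 0.16667)
M(D) = -D/3
H(O) = ⅙ - O⁴/3 (H(O) = ⅙ + (O*O²)*(-O/3) = ⅙ + O³*(-O/3) = ⅙ - O⁴/3)
(H(2 - 5)*(-21))*15 = ((⅙ - (2 - 5)⁴/3)*(-21))*15 = ((⅙ - ⅓*(-3)⁴)*(-21))*15 = ((⅙ - ⅓*81)*(-21))*15 = ((⅙ - 27)*(-21))*15 = -161/6*(-21)*15 = (1127/2)*15 = 16905/2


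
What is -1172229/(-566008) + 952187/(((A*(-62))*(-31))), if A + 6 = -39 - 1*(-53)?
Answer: 69621206575/1087867376 ≈ 63.998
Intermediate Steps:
A = 8 (A = -6 + (-39 - 1*(-53)) = -6 + (-39 + 53) = -6 + 14 = 8)
-1172229/(-566008) + 952187/(((A*(-62))*(-31))) = -1172229/(-566008) + 952187/(((8*(-62))*(-31))) = -1172229*(-1/566008) + 952187/((-496*(-31))) = 1172229/566008 + 952187/15376 = 69621206575/1087867376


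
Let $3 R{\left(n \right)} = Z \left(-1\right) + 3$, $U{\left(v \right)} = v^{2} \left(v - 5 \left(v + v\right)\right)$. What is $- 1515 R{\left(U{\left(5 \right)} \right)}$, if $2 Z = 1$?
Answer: $- \frac{2525}{2} \approx -1262.5$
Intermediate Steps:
$Z = \frac{1}{2}$ ($Z = \frac{1}{2} \cdot 1 = \frac{1}{2} \approx 0.5$)
$U{\left(v \right)} = - 9 v^{3}$ ($U{\left(v \right)} = v^{2} \left(v - 5 \cdot 2 v\right) = v^{2} \left(v - 10 v\right) = v^{2} \left(- 9 v\right) = - 9 v^{3}$)
$R{\left(n \right)} = \frac{5}{6}$ ($R{\left(n \right)} = \frac{\frac{1}{2} \left(-1\right) + 3}{3} = \frac{- \frac{1}{2} + 3}{3} = \frac{1}{3} \cdot \frac{5}{2} = \frac{5}{6}$)
$- 1515 R{\left(U{\left(5 \right)} \right)} = \left(-1515\right) \frac{5}{6} = - \frac{2525}{2}$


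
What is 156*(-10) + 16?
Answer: -1544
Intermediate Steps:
156*(-10) + 16 = -1560 + 16 = -1544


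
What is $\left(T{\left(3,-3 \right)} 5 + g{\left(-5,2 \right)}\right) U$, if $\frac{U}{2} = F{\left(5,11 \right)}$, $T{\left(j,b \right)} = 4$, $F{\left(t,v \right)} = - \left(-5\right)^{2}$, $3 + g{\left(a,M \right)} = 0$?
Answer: $-850$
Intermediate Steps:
$g{\left(a,M \right)} = -3$ ($g{\left(a,M \right)} = -3 + 0 = -3$)
$F{\left(t,v \right)} = -25$ ($F{\left(t,v \right)} = \left(-1\right) 25 = -25$)
$U = -50$ ($U = 2 \left(-25\right) = -50$)
$\left(T{\left(3,-3 \right)} 5 + g{\left(-5,2 \right)}\right) U = \left(4 \cdot 5 - 3\right) \left(-50\right) = \left(20 - 3\right) \left(-50\right) = 17 \left(-50\right) = -850$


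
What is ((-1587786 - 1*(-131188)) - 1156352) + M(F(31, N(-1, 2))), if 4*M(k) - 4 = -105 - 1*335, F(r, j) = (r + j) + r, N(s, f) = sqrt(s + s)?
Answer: -2613059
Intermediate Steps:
N(s, f) = sqrt(2)*sqrt(s) (N(s, f) = sqrt(2*s) = sqrt(2)*sqrt(s))
F(r, j) = j + 2*r (F(r, j) = (j + r) + r = j + 2*r)
M(k) = -109 (M(k) = 1 + (-105 - 1*335)/4 = 1 + (-105 - 335)/4 = 1 + (1/4)*(-440) = 1 - 110 = -109)
((-1587786 - 1*(-131188)) - 1156352) + M(F(31, N(-1, 2))) = ((-1587786 - 1*(-131188)) - 1156352) - 109 = ((-1587786 + 131188) - 1156352) - 109 = (-1456598 - 1156352) - 109 = -2612950 - 109 = -2613059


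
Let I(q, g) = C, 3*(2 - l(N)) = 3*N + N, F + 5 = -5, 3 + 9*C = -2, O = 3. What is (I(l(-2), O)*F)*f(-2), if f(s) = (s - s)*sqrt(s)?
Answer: 0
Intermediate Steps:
C = -5/9 (C = -1/3 + (1/9)*(-2) = -1/3 - 2/9 = -5/9 ≈ -0.55556)
F = -10 (F = -5 - 5 = -10)
l(N) = 2 - 4*N/3 (l(N) = 2 - (3*N + N)/3 = 2 - 4*N/3)
I(q, g) = -5/9
f(s) = 0 (f(s) = 0*sqrt(s) = 0)
(I(l(-2), O)*F)*f(-2) = -5/9*(-10)*0 = (50/9)*0 = 0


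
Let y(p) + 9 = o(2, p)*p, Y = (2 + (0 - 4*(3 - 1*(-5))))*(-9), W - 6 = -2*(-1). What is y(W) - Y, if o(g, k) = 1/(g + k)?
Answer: -1391/5 ≈ -278.20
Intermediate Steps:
W = 8 (W = 6 - 2*(-1) = 6 + 2 = 8)
Y = 270 (Y = (2 + (0 - 4*(3 + 5)))*(-9) = (2 + (0 - 4*8))*(-9) = (2 + (0 - 32))*(-9) = (2 - 32)*(-9) = -30*(-9) = 270)
y(p) = -9 + p/(2 + p)
y(W) - Y = 2*(-9 - 4*8)/(2 + 8) - 1*270 = 2*(-9 - 32)/10 - 270 = 2*(1/10)*(-41) - 270 = -41/5 - 270 = -1391/5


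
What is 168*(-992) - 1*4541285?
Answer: -4707941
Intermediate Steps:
168*(-992) - 1*4541285 = -166656 - 4541285 = -4707941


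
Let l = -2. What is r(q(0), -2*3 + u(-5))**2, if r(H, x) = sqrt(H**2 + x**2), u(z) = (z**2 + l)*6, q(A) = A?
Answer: 17424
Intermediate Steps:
u(z) = -12 + 6*z**2 (u(z) = (z**2 - 2)*6 = (-2 + z**2)*6 = -12 + 6*z**2)
r(q(0), -2*3 + u(-5))**2 = (sqrt(0**2 + (-2*3 + (-12 + 6*(-5)**2))**2))**2 = (sqrt(0 + (-6 + (-12 + 6*25))**2))**2 = (sqrt(0 + (-6 + (-12 + 150))**2))**2 = (sqrt(0 + (-6 + 138)**2))**2 = (sqrt(0 + 132**2))**2 = (sqrt(0 + 17424))**2 = (sqrt(17424))**2 = 132**2 = 17424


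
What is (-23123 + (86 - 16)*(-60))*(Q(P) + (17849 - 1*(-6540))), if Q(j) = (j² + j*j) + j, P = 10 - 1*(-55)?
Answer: -899035992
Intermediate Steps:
P = 65 (P = 10 + 55 = 65)
Q(j) = j + 2*j² (Q(j) = (j² + j²) + j = 2*j² + j = j + 2*j²)
(-23123 + (86 - 16)*(-60))*(Q(P) + (17849 - 1*(-6540))) = (-23123 + (86 - 16)*(-60))*(65*(1 + 2*65) + (17849 - 1*(-6540))) = (-23123 + 70*(-60))*(65*(1 + 130) + (17849 + 6540)) = (-23123 - 4200)*(65*131 + 24389) = -27323*(8515 + 24389) = -27323*32904 = -899035992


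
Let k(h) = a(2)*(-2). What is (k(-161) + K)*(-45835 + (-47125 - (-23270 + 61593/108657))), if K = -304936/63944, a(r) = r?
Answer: 58971077261683/96499489 ≈ 6.1110e+5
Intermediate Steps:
k(h) = -4 (k(h) = 2*(-2) = -4)
K = -38117/7993 (K = -304936*1/63944 = -38117/7993 ≈ -4.7688)
(k(-161) + K)*(-45835 + (-47125 - (-23270 + 61593/108657))) = (-4 - 38117/7993)*(-45835 + (-47125 - (-23270 + 61593/108657))) = -70089*(-45835 + (-47125 - (-23270 + 61593*(1/108657))))/7993 = -70089*(-45835 + (-47125 - (-23270 + 20531/36219)))/7993 = -70089*(-45835 + (-47125 - 1*(-842795599/36219)))/7993 = -70089*(-45835 + (-47125 + 842795599/36219))/7993 = -70089*(-45835 - 864024776/36219)/7993 = -70089/7993*(-2524122641/36219) = 58971077261683/96499489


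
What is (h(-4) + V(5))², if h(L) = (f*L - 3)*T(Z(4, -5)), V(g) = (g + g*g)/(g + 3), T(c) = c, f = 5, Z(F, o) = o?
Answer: 225625/16 ≈ 14102.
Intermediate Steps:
V(g) = (g + g²)/(3 + g)
h(L) = 15 - 25*L (h(L) = (5*L - 3)*(-5) = (-3 + 5*L)*(-5) = 15 - 25*L)
(h(-4) + V(5))² = ((15 - 25*(-4)) + 5*(1 + 5)/(3 + 5))² = ((15 + 100) + 5*6/8)² = (115 + 5*(⅛)*6)² = (115 + 15/4)² = (475/4)² = 225625/16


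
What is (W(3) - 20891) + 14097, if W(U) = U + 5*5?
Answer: -6766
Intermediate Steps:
W(U) = 25 + U (W(U) = U + 25 = 25 + U)
(W(3) - 20891) + 14097 = ((25 + 3) - 20891) + 14097 = (28 - 20891) + 14097 = -20863 + 14097 = -6766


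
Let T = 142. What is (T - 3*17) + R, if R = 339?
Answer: 430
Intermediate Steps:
(T - 3*17) + R = (142 - 3*17) + 339 = (142 - 51) + 339 = 91 + 339 = 430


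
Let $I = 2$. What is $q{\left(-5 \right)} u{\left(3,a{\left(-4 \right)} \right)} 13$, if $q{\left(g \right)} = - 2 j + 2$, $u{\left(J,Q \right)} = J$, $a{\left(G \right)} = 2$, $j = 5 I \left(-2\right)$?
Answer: $1638$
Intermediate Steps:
$j = -20$ ($j = 5 \cdot 2 \left(-2\right) = 10 \left(-2\right) = -20$)
$q{\left(g \right)} = 42$ ($q{\left(g \right)} = \left(-2\right) \left(-20\right) + 2 = 40 + 2 = 42$)
$q{\left(-5 \right)} u{\left(3,a{\left(-4 \right)} \right)} 13 = 42 \cdot 3 \cdot 13 = 126 \cdot 13 = 1638$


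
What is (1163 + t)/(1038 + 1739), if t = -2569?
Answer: -1406/2777 ≈ -0.50630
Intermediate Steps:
(1163 + t)/(1038 + 1739) = (1163 - 2569)/(1038 + 1739) = -1406/2777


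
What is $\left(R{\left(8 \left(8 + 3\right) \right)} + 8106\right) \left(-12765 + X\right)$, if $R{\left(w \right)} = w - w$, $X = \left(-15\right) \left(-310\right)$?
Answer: $-65780190$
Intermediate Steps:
$X = 4650$
$R{\left(w \right)} = 0$
$\left(R{\left(8 \left(8 + 3\right) \right)} + 8106\right) \left(-12765 + X\right) = \left(0 + 8106\right) \left(-12765 + 4650\right) = 8106 \left(-8115\right) = -65780190$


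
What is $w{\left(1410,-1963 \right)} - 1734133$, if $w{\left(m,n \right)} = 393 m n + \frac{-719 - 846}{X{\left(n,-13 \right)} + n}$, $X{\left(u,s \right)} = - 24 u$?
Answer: $- \frac{49189443743692}{45149} \approx -1.0895 \cdot 10^{9}$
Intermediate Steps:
$w{\left(m,n \right)} = \frac{1565}{23 n} + 393 m n$ ($w{\left(m,n \right)} = 393 m n + \frac{-719 - 846}{- 24 n + n} = 393 m n - \frac{1565}{\left(-23\right) n} = 393 m n - 1565 \left(- \frac{1}{23 n}\right) = 393 m n + \frac{1565}{23 n} = \frac{1565}{23 n} + 393 m n$)
$w{\left(1410,-1963 \right)} - 1734133 = \left(\frac{1565}{23 \left(-1963\right)} + 393 \cdot 1410 \left(-1963\right)\right) - 1734133 = \left(\frac{1565}{23} \left(- \frac{1}{1963}\right) - 1087757190\right) - 1734133 = \left(- \frac{1565}{45149} - 1087757190\right) - 1734133 = - \frac{49111149372875}{45149} - 1734133 = - \frac{49189443743692}{45149}$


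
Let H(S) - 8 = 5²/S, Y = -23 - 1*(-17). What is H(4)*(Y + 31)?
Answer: 1425/4 ≈ 356.25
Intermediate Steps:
Y = -6 (Y = -23 + 17 = -6)
H(S) = 8 + 25/S (H(S) = 8 + 5²/S = 8 + 25/S)
H(4)*(Y + 31) = (8 + 25/4)*(-6 + 31) = (8 + 25*(¼))*25 = (8 + 25/4)*25 = (57/4)*25 = 1425/4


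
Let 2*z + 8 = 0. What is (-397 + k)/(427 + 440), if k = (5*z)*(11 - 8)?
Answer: -457/867 ≈ -0.52711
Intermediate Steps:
z = -4 (z = -4 + (1/2)*0 = -4 + 0 = -4)
k = -60 (k = (5*(-4))*(11 - 8) = -20*3 = -60)
(-397 + k)/(427 + 440) = (-397 - 60)/(427 + 440) = -457/867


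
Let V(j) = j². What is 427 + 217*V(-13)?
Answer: 37100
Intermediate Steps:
427 + 217*V(-13) = 427 + 217*(-13)² = 427 + 217*169 = 427 + 36673 = 37100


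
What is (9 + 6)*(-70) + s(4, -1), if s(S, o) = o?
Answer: -1051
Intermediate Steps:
(9 + 6)*(-70) + s(4, -1) = (9 + 6)*(-70) - 1 = 15*(-70) - 1 = -1050 - 1 = -1051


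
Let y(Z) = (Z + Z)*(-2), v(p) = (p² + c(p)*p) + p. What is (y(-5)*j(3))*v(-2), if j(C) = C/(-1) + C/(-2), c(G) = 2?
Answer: 180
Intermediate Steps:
j(C) = -3*C/2 (j(C) = C*(-1) + C*(-½) = -C - C/2 = -3*C/2)
v(p) = p² + 3*p (v(p) = (p² + 2*p) + p = p² + 3*p)
y(Z) = -4*Z (y(Z) = (2*Z)*(-2) = -4*Z)
(y(-5)*j(3))*v(-2) = ((-4*(-5))*(-3/2*3))*(-2*(3 - 2)) = (20*(-9/2))*(-2*1) = -90*(-2) = 180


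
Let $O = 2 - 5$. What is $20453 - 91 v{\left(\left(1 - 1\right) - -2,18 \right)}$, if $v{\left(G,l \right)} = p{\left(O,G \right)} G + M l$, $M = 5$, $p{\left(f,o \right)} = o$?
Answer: $11899$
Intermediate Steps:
$O = -3$
$v{\left(G,l \right)} = G^{2} + 5 l$ ($v{\left(G,l \right)} = G G + 5 l = G^{2} + 5 l$)
$20453 - 91 v{\left(\left(1 - 1\right) - -2,18 \right)} = 20453 - 91 \left(\left(\left(1 - 1\right) - -2\right)^{2} + 5 \cdot 18\right) = 20453 - 91 \left(\left(0 + 2\right)^{2} + 90\right) = 20453 - 91 \left(2^{2} + 90\right) = 20453 - 91 \left(4 + 90\right) = 20453 - 91 \cdot 94 = 20453 - 8554 = 11899$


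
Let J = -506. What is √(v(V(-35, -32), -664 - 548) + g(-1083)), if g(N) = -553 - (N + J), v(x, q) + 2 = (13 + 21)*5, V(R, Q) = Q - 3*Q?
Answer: 2*√301 ≈ 34.699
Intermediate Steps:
V(R, Q) = -2*Q
v(x, q) = 168 (v(x, q) = -2 + (13 + 21)*5 = -2 + 34*5 = -2 + 170 = 168)
g(N) = -47 - N (g(N) = -553 - (N - 506) = -553 - (-506 + N) = -553 + (506 - N) = -47 - N)
√(v(V(-35, -32), -664 - 548) + g(-1083)) = √(168 + (-47 - 1*(-1083))) = √(168 + (-47 + 1083)) = √(168 + 1036) = √1204 = 2*√301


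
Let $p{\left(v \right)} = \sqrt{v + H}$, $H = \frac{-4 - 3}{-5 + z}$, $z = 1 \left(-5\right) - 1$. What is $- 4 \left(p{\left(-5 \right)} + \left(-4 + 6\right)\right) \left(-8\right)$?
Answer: $64 + \frac{128 i \sqrt{33}}{11} \approx 64.0 + 66.846 i$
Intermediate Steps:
$z = -6$ ($z = -5 - 1 = -6$)
$H = \frac{7}{11}$ ($H = \frac{-4 - 3}{-5 - 6} = - \frac{7}{-11} = \left(-7\right) \left(- \frac{1}{11}\right) = \frac{7}{11} \approx 0.63636$)
$p{\left(v \right)} = \sqrt{\frac{7}{11} + v}$ ($p{\left(v \right)} = \sqrt{v + \frac{7}{11}} = \sqrt{\frac{7}{11} + v}$)
$- 4 \left(p{\left(-5 \right)} + \left(-4 + 6\right)\right) \left(-8\right) = - 4 \left(\frac{\sqrt{77 + 121 \left(-5\right)}}{11} + \left(-4 + 6\right)\right) \left(-8\right) = - 4 \left(\frac{\sqrt{77 - 605}}{11} + 2\right) \left(-8\right) = - 4 \left(\frac{\sqrt{-528}}{11} + 2\right) \left(-8\right) = - 4 \left(\frac{4 i \sqrt{33}}{11} + 2\right) \left(-8\right) = - 4 \left(2 + \frac{4 i \sqrt{33}}{11}\right) \left(-8\right) = \left(-8 - \frac{16 i \sqrt{33}}{11}\right) \left(-8\right) = 64 + \frac{128 i \sqrt{33}}{11}$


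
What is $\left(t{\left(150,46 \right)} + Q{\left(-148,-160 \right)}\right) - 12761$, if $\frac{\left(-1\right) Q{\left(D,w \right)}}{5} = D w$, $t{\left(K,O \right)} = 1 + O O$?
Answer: $-129044$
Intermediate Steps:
$t{\left(K,O \right)} = 1 + O^{2}$
$Q{\left(D,w \right)} = - 5 D w$
$\left(t{\left(150,46 \right)} + Q{\left(-148,-160 \right)}\right) - 12761 = \left(\left(1 + 46^{2}\right) - \left(-740\right) \left(-160\right)\right) - 12761 = \left(\left(1 + 2116\right) - 118400\right) - 12761 = \left(2117 - 118400\right) - 12761 = -116283 - 12761 = -129044$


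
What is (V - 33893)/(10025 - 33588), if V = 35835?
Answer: -1942/23563 ≈ -0.082417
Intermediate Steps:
(V - 33893)/(10025 - 33588) = (35835 - 33893)/(10025 - 33588) = 1942/(-23563) = 1942*(-1/23563) = -1942/23563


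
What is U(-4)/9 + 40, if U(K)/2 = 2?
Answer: 364/9 ≈ 40.444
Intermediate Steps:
U(K) = 4 (U(K) = 2*2 = 4)
U(-4)/9 + 40 = 4/9 + 40 = 364/9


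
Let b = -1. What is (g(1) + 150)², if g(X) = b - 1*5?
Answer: 20736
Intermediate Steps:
g(X) = -6 (g(X) = -1 - 1*5 = -1 - 5 = -6)
(g(1) + 150)² = (-6 + 150)² = 144² = 20736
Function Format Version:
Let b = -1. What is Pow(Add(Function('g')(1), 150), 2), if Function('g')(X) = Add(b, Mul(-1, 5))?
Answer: 20736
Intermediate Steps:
Function('g')(X) = -6 (Function('g')(X) = Add(-1, Mul(-1, 5)) = Add(-1, -5) = -6)
Pow(Add(Function('g')(1), 150), 2) = Pow(Add(-6, 150), 2) = Pow(144, 2) = 20736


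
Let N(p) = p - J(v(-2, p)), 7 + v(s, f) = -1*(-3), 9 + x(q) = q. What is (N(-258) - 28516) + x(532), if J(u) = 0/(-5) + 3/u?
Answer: -113001/4 ≈ -28250.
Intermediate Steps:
x(q) = -9 + q
v(s, f) = -4 (v(s, f) = -7 - 1*(-3) = -7 + 3 = -4)
J(u) = 3/u (J(u) = 0*(-1/5) + 3/u = 0 + 3/u = 3/u)
N(p) = 3/4 + p (N(p) = p - 3/(-4) = p - 3*(-1)/4 = p - 1*(-3/4) = p + 3/4 = 3/4 + p)
(N(-258) - 28516) + x(532) = ((3/4 - 258) - 28516) + (-9 + 532) = (-1029/4 - 28516) + 523 = -115093/4 + 523 = -113001/4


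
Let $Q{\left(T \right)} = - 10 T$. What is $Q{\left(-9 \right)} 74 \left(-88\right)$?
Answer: $-586080$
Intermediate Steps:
$Q{\left(-9 \right)} 74 \left(-88\right) = \left(-10\right) \left(-9\right) 74 \left(-88\right) = 90 \cdot 74 \left(-88\right) = 6660 \left(-88\right) = -586080$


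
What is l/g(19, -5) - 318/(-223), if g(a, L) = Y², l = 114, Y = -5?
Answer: 33372/5575 ≈ 5.9860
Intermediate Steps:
g(a, L) = 25 (g(a, L) = (-5)² = 25)
l/g(19, -5) - 318/(-223) = 114/25 - 318/(-223) = 114*(1/25) - 318*(-1/223) = 114/25 + 318/223 = 33372/5575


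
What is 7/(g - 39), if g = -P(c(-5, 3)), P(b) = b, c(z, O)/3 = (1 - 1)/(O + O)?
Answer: -7/39 ≈ -0.17949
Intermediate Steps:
c(z, O) = 0 (c(z, O) = 3*((1 - 1)/(O + O)) = 3*(0/((2*O))) = 3*(0*(1/(2*O))) = 3*0 = 0)
g = 0 (g = -1*0 = 0)
7/(g - 39) = 7/(0 - 39) = 7/(-39) = -1/39*7 = -7/39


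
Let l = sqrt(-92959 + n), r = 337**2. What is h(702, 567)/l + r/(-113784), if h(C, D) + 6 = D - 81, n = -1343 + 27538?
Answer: -113569/113784 - 240*I*sqrt(16691)/16691 ≈ -0.99811 - 1.8577*I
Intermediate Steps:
r = 113569
n = 26195
l = 2*I*sqrt(16691) (l = sqrt(-92959 + 26195) = sqrt(-66764) = 2*I*sqrt(16691) ≈ 258.39*I)
h(C, D) = -87 + D (h(C, D) = -6 + (D - 81) = -6 + (-81 + D) = -87 + D)
h(702, 567)/l + r/(-113784) = (-87 + 567)/((2*I*sqrt(16691))) + 113569/(-113784) = 480*(-I*sqrt(16691)/33382) + 113569*(-1/113784) = -240*I*sqrt(16691)/16691 - 113569/113784 = -113569/113784 - 240*I*sqrt(16691)/16691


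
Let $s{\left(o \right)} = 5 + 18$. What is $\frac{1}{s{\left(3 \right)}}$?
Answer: $\frac{1}{23} \approx 0.043478$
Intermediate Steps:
$s{\left(o \right)} = 23$
$\frac{1}{s{\left(3 \right)}} = \frac{1}{23}$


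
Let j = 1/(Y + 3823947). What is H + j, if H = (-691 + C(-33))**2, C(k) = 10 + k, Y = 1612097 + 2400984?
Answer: 3995285526289/7837028 ≈ 5.0980e+5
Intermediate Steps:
Y = 4013081
H = 509796 (H = (-691 + (10 - 33))**2 = (-691 - 23)**2 = (-714)**2 = 509796)
j = 1/7837028 (j = 1/(4013081 + 3823947) = 1/7837028 ≈ 1.2760e-7)
H + j = 509796 + 1/7837028 = 3995285526289/7837028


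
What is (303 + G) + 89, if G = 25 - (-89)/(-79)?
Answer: 32854/79 ≈ 415.87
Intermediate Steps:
G = 1886/79 (G = 25 - (-89)*(-1)/79 = 25 - 1*89/79 = 25 - 89/79 = 1886/79 ≈ 23.873)
(303 + G) + 89 = (303 + 1886/79) + 89 = 25823/79 + 89 = 32854/79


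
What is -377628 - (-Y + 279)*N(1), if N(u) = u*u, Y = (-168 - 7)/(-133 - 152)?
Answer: -21540664/57 ≈ -3.7791e+5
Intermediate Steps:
Y = 35/57 (Y = -175/(-285) = -175*(-1/285) = 35/57 ≈ 0.61403)
N(u) = u**2
-377628 - (-Y + 279)*N(1) = -377628 - (-1*35/57 + 279)*1**2 = -377628 - (-35/57 + 279) = -377628 - 15868/57 = -21540664/57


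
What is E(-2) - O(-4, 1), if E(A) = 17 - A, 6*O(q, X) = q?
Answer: 59/3 ≈ 19.667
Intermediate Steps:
O(q, X) = q/6
E(-2) - O(-4, 1) = (17 - 1*(-2)) - (-4)/6 = (17 + 2) - 1*(-⅔) = 19 + ⅔ = 59/3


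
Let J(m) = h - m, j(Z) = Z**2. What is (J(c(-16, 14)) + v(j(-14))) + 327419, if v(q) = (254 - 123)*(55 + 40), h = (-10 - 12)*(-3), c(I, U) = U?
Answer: 339916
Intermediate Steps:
h = 66 (h = -22*(-3) = 66)
v(q) = 12445 (v(q) = 131*95 = 12445)
J(m) = 66 - m
(J(c(-16, 14)) + v(j(-14))) + 327419 = ((66 - 1*14) + 12445) + 327419 = ((66 - 14) + 12445) + 327419 = (52 + 12445) + 327419 = 12497 + 327419 = 339916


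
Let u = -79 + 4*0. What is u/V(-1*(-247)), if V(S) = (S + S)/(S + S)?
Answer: -79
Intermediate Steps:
V(S) = 1 (V(S) = (2*S)/((2*S)) = (2*S)*(1/(2*S)) = 1)
u = -79 (u = -79 + 0 = -79)
u/V(-1*(-247)) = -79/1 = -79*1 = -79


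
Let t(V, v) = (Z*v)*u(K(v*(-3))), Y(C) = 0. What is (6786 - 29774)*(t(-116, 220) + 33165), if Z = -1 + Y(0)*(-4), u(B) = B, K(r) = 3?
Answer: -747224940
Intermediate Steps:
Z = -1 (Z = -1 + 0*(-4) = -1 + 0 = -1)
t(V, v) = -3*v (t(V, v) = -v*3 = -3*v)
(6786 - 29774)*(t(-116, 220) + 33165) = (6786 - 29774)*(-3*220 + 33165) = -22988*(-660 + 33165) = -22988*32505 = -747224940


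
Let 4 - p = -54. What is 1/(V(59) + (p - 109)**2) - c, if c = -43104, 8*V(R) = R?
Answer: 899451176/20867 ≈ 43104.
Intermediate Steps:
p = 58 (p = 4 - 1*(-54) = 4 + 54 = 58)
V(R) = R/8
1/(V(59) + (p - 109)**2) - c = 1/((1/8)*59 + (58 - 109)**2) - 1*(-43104) = 1/(59/8 + (-51)**2) + 43104 = 1/(59/8 + 2601) + 43104 = 1/(20867/8) + 43104 = 8/20867 + 43104 = 899451176/20867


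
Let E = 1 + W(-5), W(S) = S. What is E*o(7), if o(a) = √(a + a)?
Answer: -4*√14 ≈ -14.967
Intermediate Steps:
o(a) = √2*√a (o(a) = √(2*a) = √2*√a)
E = -4 (E = 1 - 5 = -4)
E*o(7) = -4*√2*√7 = -4*√14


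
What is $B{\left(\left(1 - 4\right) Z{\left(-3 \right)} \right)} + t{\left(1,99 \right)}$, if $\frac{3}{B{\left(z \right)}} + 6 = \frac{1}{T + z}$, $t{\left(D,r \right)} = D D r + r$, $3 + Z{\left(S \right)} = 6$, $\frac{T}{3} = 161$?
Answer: $\frac{561492}{2843} \approx 197.5$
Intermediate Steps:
$T = 483$ ($T = 3 \cdot 161 = 483$)
$Z{\left(S \right)} = 3$ ($Z{\left(S \right)} = -3 + 6 = 3$)
$t{\left(D,r \right)} = r + r D^{2}$ ($t{\left(D,r \right)} = D^{2} r + r = r D^{2} + r = r + r D^{2}$)
$B{\left(z \right)} = \frac{3}{-6 + \frac{1}{483 + z}}$
$B{\left(\left(1 - 4\right) Z{\left(-3 \right)} \right)} + t{\left(1,99 \right)} = \frac{3 \left(-483 - \left(1 - 4\right) 3\right)}{2897 + 6 \left(1 - 4\right) 3} + 99 \left(1 + 1^{2}\right) = \frac{3 \left(-483 - \left(-3\right) 3\right)}{2897 + 6 \left(\left(-3\right) 3\right)} + 99 \left(1 + 1\right) = \frac{3 \left(-483 - -9\right)}{2897 + 6 \left(-9\right)} + 99 \cdot 2 = \frac{3 \left(-483 + 9\right)}{2897 - 54} + 198 = 3 \cdot \frac{1}{2843} \left(-474\right) + 198 = - \frac{1422}{2843} + 198 = \frac{561492}{2843}$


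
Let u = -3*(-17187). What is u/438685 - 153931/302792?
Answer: -3053821319/7813547560 ≈ -0.39084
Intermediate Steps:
u = 51561
u/438685 - 153931/302792 = 51561/438685 - 153931/302792 = 51561*(1/438685) - 153931*1/302792 = 3033/25805 - 153931/302792 = -3053821319/7813547560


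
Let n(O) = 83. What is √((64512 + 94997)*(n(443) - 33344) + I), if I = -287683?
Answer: 2*I*√1326429133 ≈ 72840.0*I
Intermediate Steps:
√((64512 + 94997)*(n(443) - 33344) + I) = √((64512 + 94997)*(83 - 33344) - 287683) = √(159509*(-33261) - 287683) = √(-5305428849 - 287683) = √(-5305716532) = 2*I*√1326429133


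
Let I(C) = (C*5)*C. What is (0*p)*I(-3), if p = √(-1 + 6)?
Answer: 0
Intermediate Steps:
p = √5 ≈ 2.2361
I(C) = 5*C² (I(C) = (5*C)*C = 5*C²)
(0*p)*I(-3) = (0*√5)*(5*(-3)²) = 0*(5*9) = 0*45 = 0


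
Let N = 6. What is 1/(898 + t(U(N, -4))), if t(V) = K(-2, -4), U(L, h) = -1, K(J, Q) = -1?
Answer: 1/897 ≈ 0.0011148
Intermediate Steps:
t(V) = -1
1/(898 + t(U(N, -4))) = 1/(898 - 1) = 1/897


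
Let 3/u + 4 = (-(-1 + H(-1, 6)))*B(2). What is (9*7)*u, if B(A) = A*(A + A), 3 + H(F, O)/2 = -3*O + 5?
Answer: 189/260 ≈ 0.72692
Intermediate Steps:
H(F, O) = 4 - 6*O (H(F, O) = -6 + 2*(-3*O + 5) = -6 + 2*(5 - 3*O) = -6 + (10 - 6*O) = 4 - 6*O)
B(A) = 2*A**2 (B(A) = A*(2*A) = 2*A**2)
u = 3/260 (u = 3/(-4 + (-(-1 + (4 - 6*6)))*(2*2**2)) = 3/(-4 + (-(-1 + (4 - 36)))*(2*4)) = 3/(-4 - (-1 - 32)*8) = 3/(-4 - 1*(-33)*8) = 3/(-4 + 33*8) = 3/(-4 + 264) = 3/260 ≈ 0.011538)
(9*7)*u = (9*7)*(3/260) = 63*(3/260) = 189/260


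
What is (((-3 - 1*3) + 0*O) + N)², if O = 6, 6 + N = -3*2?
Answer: 324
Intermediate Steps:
N = -12 (N = -6 - 3*2 = -6 - 6 = -12)
(((-3 - 1*3) + 0*O) + N)² = (((-3 - 1*3) + 0*6) - 12)² = (((-3 - 3) + 0) - 12)² = ((-6 + 0) - 12)² = (-6 - 12)² = (-18)² = 324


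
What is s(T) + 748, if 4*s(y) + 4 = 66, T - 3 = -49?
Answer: 1527/2 ≈ 763.50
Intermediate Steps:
T = -46 (T = 3 - 49 = -46)
s(y) = 31/2 (s(y) = -1 + (¼)*66 = -1 + 33/2 = 31/2)
s(T) + 748 = 31/2 + 748 = 1527/2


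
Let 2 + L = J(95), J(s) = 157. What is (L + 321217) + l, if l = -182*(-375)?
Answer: 389622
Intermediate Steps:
l = 68250
L = 155 (L = -2 + 157 = 155)
(L + 321217) + l = (155 + 321217) + 68250 = 321372 + 68250 = 389622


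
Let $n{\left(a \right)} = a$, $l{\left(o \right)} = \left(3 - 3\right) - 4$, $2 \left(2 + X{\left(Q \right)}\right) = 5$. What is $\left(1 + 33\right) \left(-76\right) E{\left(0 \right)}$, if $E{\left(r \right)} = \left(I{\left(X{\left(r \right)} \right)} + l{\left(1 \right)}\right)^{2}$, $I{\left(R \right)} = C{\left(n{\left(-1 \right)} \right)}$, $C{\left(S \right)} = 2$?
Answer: $-10336$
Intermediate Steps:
$X{\left(Q \right)} = \frac{1}{2}$ ($X{\left(Q \right)} = -2 + \frac{1}{2} \cdot 5 = -2 + \frac{5}{2} = \frac{1}{2}$)
$l{\left(o \right)} = -4$ ($l{\left(o \right)} = 0 - 4 = -4$)
$I{\left(R \right)} = 2$
$E{\left(r \right)} = 4$ ($E{\left(r \right)} = \left(2 - 4\right)^{2} = \left(-2\right)^{2} = 4$)
$\left(1 + 33\right) \left(-76\right) E{\left(0 \right)} = \left(1 + 33\right) \left(-76\right) 4 = 34 \left(-76\right) 4 = \left(-2584\right) 4 = -10336$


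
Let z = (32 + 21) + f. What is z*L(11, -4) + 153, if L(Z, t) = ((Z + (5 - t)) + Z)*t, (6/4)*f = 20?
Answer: -24217/3 ≈ -8072.3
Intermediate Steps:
f = 40/3 (f = (⅔)*20 = 40/3 ≈ 13.333)
L(Z, t) = t*(5 - t + 2*Z) (L(Z, t) = ((5 + Z - t) + Z)*t = (5 - t + 2*Z)*t = t*(5 - t + 2*Z))
z = 199/3 (z = (32 + 21) + 40/3 = 53 + 40/3 = 199/3 ≈ 66.333)
z*L(11, -4) + 153 = 199*(-4*(5 - 1*(-4) + 2*11))/3 + 153 = 199*(-4*(5 + 4 + 22))/3 + 153 = 199*(-4*31)/3 + 153 = (199/3)*(-124) + 153 = -24676/3 + 153 = -24217/3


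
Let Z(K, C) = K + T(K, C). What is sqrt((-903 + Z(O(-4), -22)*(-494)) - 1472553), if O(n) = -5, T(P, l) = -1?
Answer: 6*I*sqrt(40847) ≈ 1212.6*I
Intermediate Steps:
Z(K, C) = -1 + K (Z(K, C) = K - 1 = -1 + K)
sqrt((-903 + Z(O(-4), -22)*(-494)) - 1472553) = sqrt((-903 + (-1 - 5)*(-494)) - 1472553) = sqrt((-903 - 6*(-494)) - 1472553) = sqrt((-903 + 2964) - 1472553) = sqrt(2061 - 1472553) = sqrt(-1470492) = 6*I*sqrt(40847)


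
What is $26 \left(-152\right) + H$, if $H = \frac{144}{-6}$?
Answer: $-3976$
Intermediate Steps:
$H = -24$ ($H = 144 \left(- \frac{1}{6}\right) = -24$)
$26 \left(-152\right) + H = 26 \left(-152\right) - 24 = -3952 - 24 = -3976$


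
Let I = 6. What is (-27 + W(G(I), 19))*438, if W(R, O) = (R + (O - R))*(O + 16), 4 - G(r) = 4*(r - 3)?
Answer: 279444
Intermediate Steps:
G(r) = 16 - 4*r (G(r) = 4 - 4*(r - 3) = 4 - 4*(-3 + r) = 4 - (-12 + 4*r) = 4 + (12 - 4*r) = 16 - 4*r)
W(R, O) = O*(16 + O)
(-27 + W(G(I), 19))*438 = (-27 + 19*(16 + 19))*438 = (-27 + 19*35)*438 = (-27 + 665)*438 = 638*438 = 279444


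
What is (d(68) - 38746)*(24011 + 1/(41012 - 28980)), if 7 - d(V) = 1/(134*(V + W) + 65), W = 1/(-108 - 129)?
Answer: -12169950268655879133/13083687040 ≈ -9.3016e+8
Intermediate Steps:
W = -1/237 (W = 1/(-237) = -1/237 ≈ -0.0042194)
d(V) = 7 - 1/(15271/237 + 134*V) (d(V) = 7 - 1/(134*(V - 1/237) + 65) = 7 - 1/(134*(-1/237 + V) + 65) = 7 - 1/((-134/237 + 134*V) + 65) = 7 - 1/(15271/237 + 134*V))
(d(68) - 38746)*(24011 + 1/(41012 - 28980)) = (2*(53330 + 111153*68)/(15271 + 31758*68) - 38746)*(24011 + 1/(41012 - 28980)) = (2*(53330 + 7558404)/(15271 + 2159544) - 38746)*(24011 + 1/12032) = (2*7611734/2174815 - 38746)*(24011 + 1/12032) = (2*(1/2174815)*7611734 - 38746)*(288900353/12032) = (15223468/2174815 - 38746)*(288900353/12032) = -84250158522/2174815*288900353/12032 = -12169950268655879133/13083687040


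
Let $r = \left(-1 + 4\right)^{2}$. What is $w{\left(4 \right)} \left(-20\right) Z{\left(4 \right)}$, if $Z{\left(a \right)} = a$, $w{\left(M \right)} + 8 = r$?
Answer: $-80$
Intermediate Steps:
$r = 9$ ($r = 3^{2} = 9$)
$w{\left(M \right)} = 1$ ($w{\left(M \right)} = -8 + 9 = 1$)
$w{\left(4 \right)} \left(-20\right) Z{\left(4 \right)} = 1 \left(-20\right) 4 = \left(-20\right) 4 = -80$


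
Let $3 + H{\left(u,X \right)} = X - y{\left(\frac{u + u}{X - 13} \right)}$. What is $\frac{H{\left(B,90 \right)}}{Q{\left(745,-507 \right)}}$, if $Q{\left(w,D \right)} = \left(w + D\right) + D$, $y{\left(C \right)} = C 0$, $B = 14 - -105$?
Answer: $- \frac{87}{269} \approx -0.32342$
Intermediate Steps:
$B = 119$ ($B = 14 + 105 = 119$)
$y{\left(C \right)} = 0$
$Q{\left(w,D \right)} = w + 2 D$ ($Q{\left(w,D \right)} = \left(D + w\right) + D = w + 2 D$)
$H{\left(u,X \right)} = -3 + X$ ($H{\left(u,X \right)} = -3 + \left(X - 0\right) = -3 + \left(X + 0\right) = -3 + X$)
$\frac{H{\left(B,90 \right)}}{Q{\left(745,-507 \right)}} = \frac{-3 + 90}{745 + 2 \left(-507\right)} = \frac{87}{745 - 1014} = \frac{87}{-269} = 87 \left(- \frac{1}{269}\right) = - \frac{87}{269}$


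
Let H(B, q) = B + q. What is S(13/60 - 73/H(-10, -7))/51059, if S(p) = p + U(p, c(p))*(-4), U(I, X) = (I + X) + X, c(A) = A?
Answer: -50611/52080180 ≈ -0.00097179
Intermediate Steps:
U(I, X) = I + 2*X
S(p) = -11*p (S(p) = p + (p + 2*p)*(-4) = p + (3*p)*(-4) = p - 12*p = -11*p)
S(13/60 - 73/H(-10, -7))/51059 = -11*(13/60 - 73/(-10 - 7))/51059 = -11*(13*(1/60) - 73/(-17))*(1/51059) = -11*(13/60 - 73*(-1/17))*(1/51059) = -11*(13/60 + 73/17)*(1/51059) = -11*4601/1020*(1/51059) = -50611/1020*1/51059 = -50611/52080180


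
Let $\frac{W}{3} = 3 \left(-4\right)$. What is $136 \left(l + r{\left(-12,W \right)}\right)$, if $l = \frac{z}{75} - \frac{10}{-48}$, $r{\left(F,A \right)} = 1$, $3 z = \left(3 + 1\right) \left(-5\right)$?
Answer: $\frac{6851}{45} \approx 152.24$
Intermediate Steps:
$z = - \frac{20}{3}$ ($z = \frac{\left(3 + 1\right) \left(-5\right)}{3} = \frac{4 \left(-5\right)}{3} = \frac{1}{3} \left(-20\right) = - \frac{20}{3} \approx -6.6667$)
$W = -36$ ($W = 3 \cdot 3 \left(-4\right) = 3 \left(-12\right) = -36$)
$l = \frac{43}{360}$ ($l = - \frac{20}{3 \cdot 75} - \frac{10}{-48} = \left(- \frac{20}{3}\right) \frac{1}{75} - - \frac{5}{24} = - \frac{4}{45} + \frac{5}{24} = \frac{43}{360} \approx 0.11944$)
$136 \left(l + r{\left(-12,W \right)}\right) = 136 \left(\frac{43}{360} + 1\right) = 136 \cdot \frac{403}{360} = \frac{6851}{45}$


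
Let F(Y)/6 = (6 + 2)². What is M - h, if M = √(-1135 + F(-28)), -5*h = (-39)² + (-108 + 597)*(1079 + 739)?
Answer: 890523/5 + I*√751 ≈ 1.781e+5 + 27.404*I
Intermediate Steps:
h = -890523/5 (h = -((-39)² + (-108 + 597)*(1079 + 739))/5 = -(1521 + 489*1818)/5 = -(1521 + 889002)/5 = -⅕*890523 = -890523/5 ≈ -1.7810e+5)
F(Y) = 384 (F(Y) = 6*(6 + 2)² = 6*8² = 6*64 = 384)
M = I*√751 (M = √(-1135 + 384) = √(-751) = I*√751 ≈ 27.404*I)
M - h = I*√751 - 1*(-890523/5) = I*√751 + 890523/5 = 890523/5 + I*√751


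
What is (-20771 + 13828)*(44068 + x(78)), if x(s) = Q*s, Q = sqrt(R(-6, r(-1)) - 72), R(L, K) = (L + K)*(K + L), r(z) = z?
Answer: -305964124 - 541554*I*sqrt(23) ≈ -3.0596e+8 - 2.5972e+6*I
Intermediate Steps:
R(L, K) = (K + L)**2 (R(L, K) = (K + L)*(K + L) = (K + L)**2)
Q = I*sqrt(23) (Q = sqrt((-1 - 6)**2 - 72) = sqrt((-7)**2 - 72) = sqrt(49 - 72) = sqrt(-23) = I*sqrt(23) ≈ 4.7958*I)
x(s) = I*s*sqrt(23) (x(s) = (I*sqrt(23))*s = I*s*sqrt(23))
(-20771 + 13828)*(44068 + x(78)) = (-20771 + 13828)*(44068 + I*78*sqrt(23)) = -6943*(44068 + 78*I*sqrt(23)) = -305964124 - 541554*I*sqrt(23)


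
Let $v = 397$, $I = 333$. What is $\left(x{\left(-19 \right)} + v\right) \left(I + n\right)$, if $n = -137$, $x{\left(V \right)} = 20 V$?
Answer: $3332$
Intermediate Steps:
$\left(x{\left(-19 \right)} + v\right) \left(I + n\right) = \left(20 \left(-19\right) + 397\right) \left(333 - 137\right) = \left(-380 + 397\right) 196 = 17 \cdot 196 = 3332$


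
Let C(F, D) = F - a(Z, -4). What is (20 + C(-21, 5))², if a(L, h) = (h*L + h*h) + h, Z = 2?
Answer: 25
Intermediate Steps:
a(L, h) = h + h² + L*h (a(L, h) = (L*h + h²) + h = (h² + L*h) + h = h + h² + L*h)
C(F, D) = -4 + F (C(F, D) = F - (-4)*(1 + 2 - 4) = F - (-4)*(-1) = F - 1*4 = F - 4 = -4 + F)
(20 + C(-21, 5))² = (20 + (-4 - 21))² = (20 - 25)² = (-5)² = 25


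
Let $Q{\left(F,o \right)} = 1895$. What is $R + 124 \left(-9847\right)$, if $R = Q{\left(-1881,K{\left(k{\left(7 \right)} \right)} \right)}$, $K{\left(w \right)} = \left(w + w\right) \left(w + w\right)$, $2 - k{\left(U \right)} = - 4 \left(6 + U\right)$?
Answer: $-1219133$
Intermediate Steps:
$k{\left(U \right)} = 26 + 4 U$ ($k{\left(U \right)} = 2 - - 4 \left(6 + U\right) = 2 - \left(-24 - 4 U\right) = 2 + \left(24 + 4 U\right) = 26 + 4 U$)
$K{\left(w \right)} = 4 w^{2}$ ($K{\left(w \right)} = 2 w 2 w = 4 w^{2}$)
$R = 1895$
$R + 124 \left(-9847\right) = 1895 + 124 \left(-9847\right) = 1895 - 1221028 = -1219133$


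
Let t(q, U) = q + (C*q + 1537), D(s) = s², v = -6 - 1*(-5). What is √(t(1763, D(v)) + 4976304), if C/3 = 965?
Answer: √10083489 ≈ 3175.4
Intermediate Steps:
C = 2895 (C = 3*965 = 2895)
v = -1 (v = -6 + 5 = -1)
t(q, U) = 1537 + 2896*q (t(q, U) = q + (2895*q + 1537) = q + (1537 + 2895*q) = 1537 + 2896*q)
√(t(1763, D(v)) + 4976304) = √((1537 + 2896*1763) + 4976304) = √((1537 + 5105648) + 4976304) = √(5107185 + 4976304) = √10083489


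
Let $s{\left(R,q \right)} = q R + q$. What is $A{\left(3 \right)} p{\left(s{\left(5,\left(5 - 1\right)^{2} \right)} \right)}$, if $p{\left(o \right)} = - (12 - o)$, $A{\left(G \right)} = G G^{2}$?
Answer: $2268$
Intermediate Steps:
$s{\left(R,q \right)} = q + R q$ ($s{\left(R,q \right)} = R q + q = q + R q$)
$A{\left(G \right)} = G^{3}$
$p{\left(o \right)} = -12 + o$
$A{\left(3 \right)} p{\left(s{\left(5,\left(5 - 1\right)^{2} \right)} \right)} = 3^{3} \left(-12 + \left(5 - 1\right)^{2} \left(1 + 5\right)\right) = 27 \left(-12 + 4^{2} \cdot 6\right) = 27 \left(-12 + 16 \cdot 6\right) = 27 \left(-12 + 96\right) = 27 \cdot 84 = 2268$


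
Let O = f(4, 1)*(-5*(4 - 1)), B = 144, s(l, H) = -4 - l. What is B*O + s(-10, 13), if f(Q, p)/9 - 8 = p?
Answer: -174954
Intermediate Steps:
f(Q, p) = 72 + 9*p
O = -1215 (O = (72 + 9*1)*(-5*(4 - 1)) = (72 + 9)*(-5*3) = 81*(-15) = -1215)
B*O + s(-10, 13) = 144*(-1215) + (-4 - 1*(-10)) = -174960 + (-4 + 10) = -174960 + 6 = -174954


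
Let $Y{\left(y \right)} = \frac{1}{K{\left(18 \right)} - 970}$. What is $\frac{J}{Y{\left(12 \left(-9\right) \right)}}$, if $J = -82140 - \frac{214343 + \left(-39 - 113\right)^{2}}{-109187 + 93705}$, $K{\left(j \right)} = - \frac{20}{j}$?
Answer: $\frac{1852084708070}{23223} \approx 7.9752 \cdot 10^{7}$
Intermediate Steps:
$Y{\left(y \right)} = - \frac{9}{8740}$ ($Y{\left(y \right)} = \frac{1}{- \frac{20}{18} - 970} = \frac{1}{\left(-20\right) \frac{1}{18} - 970} = \frac{1}{- \frac{10}{9} - 970} = \frac{1}{- \frac{8740}{9}} = - \frac{9}{8740}$)
$J = - \frac{1271454033}{15482}$ ($J = -82140 - \frac{214343 + \left(-152\right)^{2}}{-15482} = -82140 - \left(214343 + 23104\right) \left(- \frac{1}{15482}\right) = -82140 - 237447 \left(- \frac{1}{15482}\right) = -82140 - - \frac{237447}{15482} = -82140 + \frac{237447}{15482} = - \frac{1271454033}{15482} \approx -82125.0$)
$\frac{J}{Y{\left(12 \left(-9\right) \right)}} = - \frac{1271454033}{15482 \left(- \frac{9}{8740}\right)} = \left(- \frac{1271454033}{15482}\right) \left(- \frac{8740}{9}\right) = \frac{1852084708070}{23223}$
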